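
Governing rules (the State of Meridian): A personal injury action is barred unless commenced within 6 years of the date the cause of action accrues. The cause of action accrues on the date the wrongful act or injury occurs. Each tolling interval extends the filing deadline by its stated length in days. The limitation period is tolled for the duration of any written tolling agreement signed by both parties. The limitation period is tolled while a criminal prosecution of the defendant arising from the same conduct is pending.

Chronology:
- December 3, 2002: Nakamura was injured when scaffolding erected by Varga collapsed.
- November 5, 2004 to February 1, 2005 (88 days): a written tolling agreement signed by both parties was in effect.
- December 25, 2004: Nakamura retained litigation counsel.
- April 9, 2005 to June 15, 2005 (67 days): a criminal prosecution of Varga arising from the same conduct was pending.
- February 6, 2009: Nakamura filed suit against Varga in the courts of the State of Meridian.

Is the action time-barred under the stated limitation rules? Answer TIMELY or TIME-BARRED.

The limitation period began to run on December 3, 2002.
Adding the 6 years base period to December 3, 2002 gives a deadline of December 3, 2008, before any tolling.
Because the written tolling agreement ran from November 5, 2004 to February 1, 2005, the deadline is extended by 88 days to March 1, 2009.
Because the pending criminal prosecution ran from April 9, 2005 to June 15, 2005, the deadline is extended by 67 days to May 7, 2009.
Nothing else in the chronology tolls or restarts the period.
Filing on February 6, 2009 beat the May 7, 2009 deadline — the action is timely.

TIMELY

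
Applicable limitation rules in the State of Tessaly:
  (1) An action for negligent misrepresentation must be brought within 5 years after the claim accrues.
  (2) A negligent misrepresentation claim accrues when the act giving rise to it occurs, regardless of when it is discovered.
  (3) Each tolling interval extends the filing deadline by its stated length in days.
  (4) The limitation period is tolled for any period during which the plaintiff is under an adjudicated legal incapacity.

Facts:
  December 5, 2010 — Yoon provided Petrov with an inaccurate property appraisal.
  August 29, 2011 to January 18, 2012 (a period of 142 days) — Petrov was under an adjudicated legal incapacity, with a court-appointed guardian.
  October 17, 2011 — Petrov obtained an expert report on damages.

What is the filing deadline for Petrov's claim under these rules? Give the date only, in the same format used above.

The limitation period began to run on December 5, 2010.
Adding the 5 years base period to December 5, 2010 gives a deadline of December 5, 2015, before any tolling.
The plaintiff's legal incapacity from August 29, 2011 to January 18, 2012 tolled the period for 142 days, extending the deadline to April 25, 2016.
Nothing else in the chronology tolls or restarts the period.

April 25, 2016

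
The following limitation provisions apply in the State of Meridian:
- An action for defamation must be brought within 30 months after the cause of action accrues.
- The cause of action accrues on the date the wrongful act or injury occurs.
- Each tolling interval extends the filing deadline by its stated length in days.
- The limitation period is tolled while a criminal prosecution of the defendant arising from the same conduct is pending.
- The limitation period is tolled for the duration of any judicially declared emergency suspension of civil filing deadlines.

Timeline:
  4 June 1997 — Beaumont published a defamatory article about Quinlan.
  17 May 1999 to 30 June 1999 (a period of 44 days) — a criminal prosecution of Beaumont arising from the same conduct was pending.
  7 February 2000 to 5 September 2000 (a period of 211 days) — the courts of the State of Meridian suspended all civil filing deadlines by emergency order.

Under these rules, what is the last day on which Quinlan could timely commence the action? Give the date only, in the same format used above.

The limitation period began to run on 4 June 1997.
30 months from 4 June 1997 is 4 December 1999.
Because the pending criminal prosecution ran from 17 May 1999 to 30 June 1999, the deadline is extended by 44 days to 17 January 2000.
By the time the emergency suspension of filing deadlines began on 7 February 2000, the limitation period had already expired on 17 January 2000; that interval cannot revive it.

17 January 2000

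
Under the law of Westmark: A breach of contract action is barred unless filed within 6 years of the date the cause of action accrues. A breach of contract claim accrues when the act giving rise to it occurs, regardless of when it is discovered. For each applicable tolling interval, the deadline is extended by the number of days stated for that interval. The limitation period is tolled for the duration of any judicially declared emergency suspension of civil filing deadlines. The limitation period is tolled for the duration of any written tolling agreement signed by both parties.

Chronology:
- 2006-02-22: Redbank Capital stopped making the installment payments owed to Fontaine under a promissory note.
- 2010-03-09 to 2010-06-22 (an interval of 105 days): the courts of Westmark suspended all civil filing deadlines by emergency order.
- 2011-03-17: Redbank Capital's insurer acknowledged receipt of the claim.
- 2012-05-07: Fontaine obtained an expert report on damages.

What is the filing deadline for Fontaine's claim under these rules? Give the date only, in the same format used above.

2012-06-06

The limitation period began to run on 2006-02-22.
6 years from 2006-02-22 is 2012-02-22.
The period was tolled for 105 days by the emergency suspension of filing deadlines (2010-03-09 to 2010-06-22), pushing the deadline to 2012-06-06.
Nothing else in the chronology tolls or restarts the period.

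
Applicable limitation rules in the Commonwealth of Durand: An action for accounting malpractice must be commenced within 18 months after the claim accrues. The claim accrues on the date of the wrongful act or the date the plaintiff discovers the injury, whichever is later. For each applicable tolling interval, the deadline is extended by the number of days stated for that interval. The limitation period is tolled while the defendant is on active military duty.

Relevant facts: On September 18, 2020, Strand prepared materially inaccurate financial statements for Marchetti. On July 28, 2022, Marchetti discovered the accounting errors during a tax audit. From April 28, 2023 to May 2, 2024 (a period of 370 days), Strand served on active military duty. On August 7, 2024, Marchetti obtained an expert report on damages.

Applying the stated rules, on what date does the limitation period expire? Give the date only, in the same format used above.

Because discovery on July 28, 2022 post-dates the September 18, 2020 act, accrual under the later-of rule falls on July 28, 2022.
The untolled deadline — 18 months after July 28, 2022 — is January 28, 2024.
The defendant's active military service from April 28, 2023 to May 2, 2024 tolled the period for 370 days, extending the deadline to February 1, 2025.
Nothing else in the chronology tolls or restarts the period.

February 1, 2025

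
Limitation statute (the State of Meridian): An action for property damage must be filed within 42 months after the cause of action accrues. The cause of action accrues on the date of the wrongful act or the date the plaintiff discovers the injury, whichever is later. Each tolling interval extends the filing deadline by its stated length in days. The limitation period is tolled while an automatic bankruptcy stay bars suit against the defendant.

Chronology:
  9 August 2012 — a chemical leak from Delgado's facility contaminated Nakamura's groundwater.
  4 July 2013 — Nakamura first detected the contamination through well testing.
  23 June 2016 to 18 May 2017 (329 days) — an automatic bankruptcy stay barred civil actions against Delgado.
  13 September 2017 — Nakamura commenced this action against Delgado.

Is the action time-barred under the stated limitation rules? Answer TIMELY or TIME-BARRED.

TIMELY

Because discovery on 4 July 2013 post-dates the 9 August 2012 act, accrual under the later-of rule falls on 4 July 2013.
42 months from 4 July 2013 is 4 January 2017.
The automatic bankruptcy stay from 23 June 2016 to 18 May 2017 tolled the period for 329 days, extending the deadline to 29 November 2017.
Filing on 13 September 2017 beat the 29 November 2017 deadline — the action is timely.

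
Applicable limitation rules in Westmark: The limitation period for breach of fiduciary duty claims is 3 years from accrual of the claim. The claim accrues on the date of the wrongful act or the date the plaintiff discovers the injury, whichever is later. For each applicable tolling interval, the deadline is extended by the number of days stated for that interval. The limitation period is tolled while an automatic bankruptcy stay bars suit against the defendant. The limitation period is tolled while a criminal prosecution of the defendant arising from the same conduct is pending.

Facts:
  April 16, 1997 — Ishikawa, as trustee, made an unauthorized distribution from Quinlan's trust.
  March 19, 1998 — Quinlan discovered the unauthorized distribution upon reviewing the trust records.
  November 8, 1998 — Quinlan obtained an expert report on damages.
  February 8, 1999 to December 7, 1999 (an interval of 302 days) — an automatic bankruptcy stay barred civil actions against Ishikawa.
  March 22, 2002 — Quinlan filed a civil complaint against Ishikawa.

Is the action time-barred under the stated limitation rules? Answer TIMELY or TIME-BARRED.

TIME-BARRED

Because discovery on March 19, 1998 post-dates the April 16, 1997 act, accrual under the later-of rule falls on March 19, 1998.
3 years from March 19, 1998 is March 19, 2001.
The period was tolled for 302 days by the automatic bankruptcy stay (February 8, 1999 to December 7, 1999), pushing the deadline to January 15, 2002.
Nothing else in the chronology tolls or restarts the period.
Filing on March 22, 2002 missed the January 15, 2002 deadline — the action is time-barred.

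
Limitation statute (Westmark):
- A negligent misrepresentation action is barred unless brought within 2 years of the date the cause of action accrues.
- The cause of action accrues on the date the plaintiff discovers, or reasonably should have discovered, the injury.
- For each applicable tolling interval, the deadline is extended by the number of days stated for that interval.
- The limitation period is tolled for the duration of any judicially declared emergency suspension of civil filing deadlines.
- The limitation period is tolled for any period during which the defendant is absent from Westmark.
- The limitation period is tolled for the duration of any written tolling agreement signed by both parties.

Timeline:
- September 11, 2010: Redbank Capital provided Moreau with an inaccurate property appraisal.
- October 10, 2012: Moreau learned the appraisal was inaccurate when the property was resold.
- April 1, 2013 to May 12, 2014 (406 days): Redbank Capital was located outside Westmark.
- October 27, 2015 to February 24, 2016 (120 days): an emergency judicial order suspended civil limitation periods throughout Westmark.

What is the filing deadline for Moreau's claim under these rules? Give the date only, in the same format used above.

Under the discovery rule, the claim accrued on October 10, 2012, when Moreau discovered the injury — not on the September 11, 2010 date of the underlying act.
2 years from October 10, 2012 is October 10, 2014.
The defendant's absence from the jurisdiction from April 1, 2013 to May 12, 2014 tolled the period for 406 days, extending the deadline to November 20, 2015.
The emergency suspension of filing deadlines from October 27, 2015 to February 24, 2016 tolled the period for 120 days, extending the deadline to March 19, 2016.

March 19, 2016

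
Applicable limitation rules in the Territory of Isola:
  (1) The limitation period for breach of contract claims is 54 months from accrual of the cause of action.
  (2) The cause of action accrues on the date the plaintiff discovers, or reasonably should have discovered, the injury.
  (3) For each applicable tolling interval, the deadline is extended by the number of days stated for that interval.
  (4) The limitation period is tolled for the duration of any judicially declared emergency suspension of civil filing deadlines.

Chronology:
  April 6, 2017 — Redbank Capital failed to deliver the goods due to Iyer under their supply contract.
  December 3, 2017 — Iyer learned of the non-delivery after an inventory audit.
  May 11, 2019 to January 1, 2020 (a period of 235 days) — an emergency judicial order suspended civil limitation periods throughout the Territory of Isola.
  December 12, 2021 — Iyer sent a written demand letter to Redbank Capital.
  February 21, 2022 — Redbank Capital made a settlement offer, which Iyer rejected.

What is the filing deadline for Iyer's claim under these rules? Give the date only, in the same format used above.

Under the discovery rule, the claim accrued on December 3, 2017, when Iyer discovered the injury — not on the April 6, 2017 date of the underlying act.
The untolled deadline — 54 months after December 3, 2017 — is June 3, 2022.
The period was tolled for 235 days by the emergency suspension of filing deadlines (May 11, 2019 to January 1, 2020), pushing the deadline to January 24, 2023.
None of the other events listed affects the running of the period under the stated rules.

January 24, 2023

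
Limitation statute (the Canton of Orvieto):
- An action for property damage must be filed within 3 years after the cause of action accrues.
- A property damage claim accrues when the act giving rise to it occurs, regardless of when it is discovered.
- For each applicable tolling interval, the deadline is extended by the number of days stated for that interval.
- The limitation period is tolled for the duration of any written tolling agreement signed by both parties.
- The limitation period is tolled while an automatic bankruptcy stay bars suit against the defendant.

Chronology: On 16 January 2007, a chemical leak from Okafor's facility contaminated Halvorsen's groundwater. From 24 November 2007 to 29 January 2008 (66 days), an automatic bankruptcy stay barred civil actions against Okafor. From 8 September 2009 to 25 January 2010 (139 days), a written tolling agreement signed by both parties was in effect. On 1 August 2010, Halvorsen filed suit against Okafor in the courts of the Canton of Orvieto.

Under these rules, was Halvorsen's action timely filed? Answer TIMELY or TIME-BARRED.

The limitation period began to run on 16 January 2007.
The untolled deadline — 3 years after 16 January 2007 — is 16 January 2010.
Because the automatic bankruptcy stay ran from 24 November 2007 to 29 January 2008, the deadline is extended by 66 days to 23 March 2010.
The period was tolled for 139 days by the written tolling agreement (8 September 2009 to 25 January 2010), pushing the deadline to 9 August 2010.
Filing on 1 August 2010 beat the 9 August 2010 deadline — the action is timely.

TIMELY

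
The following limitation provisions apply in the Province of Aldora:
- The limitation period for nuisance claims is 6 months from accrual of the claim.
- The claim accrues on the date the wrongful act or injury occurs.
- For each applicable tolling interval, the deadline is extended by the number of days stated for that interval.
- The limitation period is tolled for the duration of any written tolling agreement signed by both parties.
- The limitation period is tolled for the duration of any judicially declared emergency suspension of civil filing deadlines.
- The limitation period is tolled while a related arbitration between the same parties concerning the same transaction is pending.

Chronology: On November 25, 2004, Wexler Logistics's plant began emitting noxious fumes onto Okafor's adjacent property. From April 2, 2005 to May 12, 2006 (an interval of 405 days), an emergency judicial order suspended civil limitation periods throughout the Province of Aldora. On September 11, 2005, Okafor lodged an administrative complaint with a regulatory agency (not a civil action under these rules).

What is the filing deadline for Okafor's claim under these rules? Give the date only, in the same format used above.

The claim accrued on November 25, 2004, the date of the act.
Adding the 6 months base period to November 25, 2004 gives a deadline of May 25, 2005, before any tolling.
The emergency suspension of filing deadlines from April 2, 2005 to May 12, 2006 tolled the period for 405 days, extending the deadline to July 4, 2006.
The other events in the timeline have no effect on the limitation period under the stated rules.

July 4, 2006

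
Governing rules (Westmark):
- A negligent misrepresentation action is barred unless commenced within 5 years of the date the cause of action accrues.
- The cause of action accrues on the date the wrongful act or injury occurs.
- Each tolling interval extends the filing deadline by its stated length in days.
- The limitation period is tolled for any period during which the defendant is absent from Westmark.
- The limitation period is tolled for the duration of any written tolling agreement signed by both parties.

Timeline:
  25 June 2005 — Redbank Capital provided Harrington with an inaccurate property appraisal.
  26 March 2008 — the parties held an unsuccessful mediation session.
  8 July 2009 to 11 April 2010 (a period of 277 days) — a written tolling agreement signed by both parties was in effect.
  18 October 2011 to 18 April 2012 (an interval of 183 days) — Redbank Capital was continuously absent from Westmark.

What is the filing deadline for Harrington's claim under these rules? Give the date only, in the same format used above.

The cause of action accrued on 25 June 2005, the date of the act.
Adding the 5 years base period to 25 June 2005 gives a deadline of 25 June 2010, before any tolling.
Because the written tolling agreement ran from 8 July 2009 to 11 April 2010, the deadline is extended by 277 days to 29 March 2011.
By the time the defendant's absence from the jurisdiction began on 18 October 2011, the limitation period had already expired on 29 March 2011; that interval cannot revive it.
Nothing else in the chronology tolls or restarts the period.

29 March 2011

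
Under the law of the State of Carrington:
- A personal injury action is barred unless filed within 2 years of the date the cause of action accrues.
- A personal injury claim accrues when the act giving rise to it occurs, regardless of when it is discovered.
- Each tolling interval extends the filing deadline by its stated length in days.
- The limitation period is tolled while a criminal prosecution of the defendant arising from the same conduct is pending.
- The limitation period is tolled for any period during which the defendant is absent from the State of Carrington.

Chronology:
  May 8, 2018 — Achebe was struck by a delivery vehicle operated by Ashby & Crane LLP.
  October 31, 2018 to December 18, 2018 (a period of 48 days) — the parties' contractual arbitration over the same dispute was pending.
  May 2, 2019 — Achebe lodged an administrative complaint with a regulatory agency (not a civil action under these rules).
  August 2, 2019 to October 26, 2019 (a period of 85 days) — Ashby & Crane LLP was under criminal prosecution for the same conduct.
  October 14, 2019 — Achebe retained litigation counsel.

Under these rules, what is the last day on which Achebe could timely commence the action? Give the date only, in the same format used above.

The claim accrued on May 8, 2018, when the wrongful act occurred.
Adding the 2 years base period to May 8, 2018 gives a deadline of May 8, 2020, before any tolling.
Because the pending criminal prosecution ran from August 2, 2019 to October 26, 2019, the deadline is extended by 85 days to August 1, 2020.
No stated provision tolls the period for a pending arbitration, so the interval from October 31, 2018 to December 18, 2018 has no effect on the deadline.
Nothing else in the chronology tolls or restarts the period.

August 1, 2020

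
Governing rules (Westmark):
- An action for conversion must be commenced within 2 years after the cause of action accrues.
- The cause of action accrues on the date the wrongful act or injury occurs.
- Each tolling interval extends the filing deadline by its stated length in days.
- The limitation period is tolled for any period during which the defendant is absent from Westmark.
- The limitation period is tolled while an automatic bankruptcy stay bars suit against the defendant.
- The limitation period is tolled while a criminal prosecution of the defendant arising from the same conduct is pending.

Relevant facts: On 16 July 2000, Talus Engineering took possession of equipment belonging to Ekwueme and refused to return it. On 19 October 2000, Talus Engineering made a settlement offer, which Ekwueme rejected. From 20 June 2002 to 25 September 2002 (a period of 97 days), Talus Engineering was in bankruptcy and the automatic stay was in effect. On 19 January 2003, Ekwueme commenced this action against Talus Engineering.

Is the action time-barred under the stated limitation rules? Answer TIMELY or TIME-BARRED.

TIME-BARRED

The claim accrued on 16 July 2000, when the wrongful act occurred.
Adding the 2 years base period to 16 July 2000 gives a deadline of 16 July 2002, before any tolling.
The automatic bankruptcy stay from 20 June 2002 to 25 September 2002 tolled the period for 97 days, extending the deadline to 21 October 2002.
None of the other events listed affects the running of the period under the stated rules.
Filing on 19 January 2003 missed the 21 October 2002 deadline — the action is time-barred.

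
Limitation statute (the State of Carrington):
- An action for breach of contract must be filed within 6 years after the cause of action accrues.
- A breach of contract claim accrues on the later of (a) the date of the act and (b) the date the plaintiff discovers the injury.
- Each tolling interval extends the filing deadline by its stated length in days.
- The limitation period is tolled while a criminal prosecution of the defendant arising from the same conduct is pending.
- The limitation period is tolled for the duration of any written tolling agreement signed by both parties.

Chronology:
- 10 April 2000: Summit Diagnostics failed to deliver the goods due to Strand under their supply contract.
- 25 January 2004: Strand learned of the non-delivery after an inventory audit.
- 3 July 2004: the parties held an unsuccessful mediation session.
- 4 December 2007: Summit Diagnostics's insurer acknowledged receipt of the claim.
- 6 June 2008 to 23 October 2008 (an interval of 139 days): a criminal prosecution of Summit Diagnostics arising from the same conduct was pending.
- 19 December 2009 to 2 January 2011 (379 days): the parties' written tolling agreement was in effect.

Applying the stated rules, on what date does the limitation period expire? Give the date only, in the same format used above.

Taking the later of the act (10 April 2000) and discovery (25 January 2004), the claim accrued on 25 January 2004.
6 years from 25 January 2004 is 25 January 2010.
The period was tolled for 139 days by the pending criminal prosecution (6 June 2008 to 23 October 2008), pushing the deadline to 13 June 2010.
The period was tolled for 379 days by the written tolling agreement (19 December 2009 to 2 January 2011), pushing the deadline to 27 June 2011.
None of the other events listed affects the running of the period under the stated rules.

27 June 2011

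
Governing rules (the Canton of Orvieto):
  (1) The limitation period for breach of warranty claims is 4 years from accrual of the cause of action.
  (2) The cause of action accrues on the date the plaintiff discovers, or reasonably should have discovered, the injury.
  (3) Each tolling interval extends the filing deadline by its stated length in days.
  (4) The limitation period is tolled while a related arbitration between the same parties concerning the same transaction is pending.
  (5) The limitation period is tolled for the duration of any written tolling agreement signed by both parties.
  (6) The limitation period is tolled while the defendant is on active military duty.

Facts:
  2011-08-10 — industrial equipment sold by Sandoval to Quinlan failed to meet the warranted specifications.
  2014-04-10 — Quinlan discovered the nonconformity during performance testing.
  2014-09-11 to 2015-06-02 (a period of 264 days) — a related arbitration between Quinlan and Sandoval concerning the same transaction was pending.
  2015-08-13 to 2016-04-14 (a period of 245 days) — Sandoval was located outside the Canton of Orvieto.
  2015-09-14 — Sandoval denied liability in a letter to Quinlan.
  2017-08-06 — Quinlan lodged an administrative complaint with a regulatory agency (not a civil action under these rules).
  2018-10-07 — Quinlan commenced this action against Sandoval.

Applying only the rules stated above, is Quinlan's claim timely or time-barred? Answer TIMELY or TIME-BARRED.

Under the discovery rule, the claim accrued on 2014-04-10, when Quinlan discovered the injury — not on the 2011-08-10 date of the underlying act.
The untolled deadline — 4 years after 2014-04-10 — is 2018-04-10.
The pending related arbitration from 2014-09-11 to 2015-06-02 tolled the period for 264 days, extending the deadline to 2018-12-30.
No stated provision tolls the period for the defendant's absence, so the interval from 2015-08-13 to 2016-04-14 has no effect on the deadline.
None of the other events listed affects the running of the period under the stated rules.
The 2018-10-07 filing precedes the 2018-12-30 deadline; the claim is timely.

TIMELY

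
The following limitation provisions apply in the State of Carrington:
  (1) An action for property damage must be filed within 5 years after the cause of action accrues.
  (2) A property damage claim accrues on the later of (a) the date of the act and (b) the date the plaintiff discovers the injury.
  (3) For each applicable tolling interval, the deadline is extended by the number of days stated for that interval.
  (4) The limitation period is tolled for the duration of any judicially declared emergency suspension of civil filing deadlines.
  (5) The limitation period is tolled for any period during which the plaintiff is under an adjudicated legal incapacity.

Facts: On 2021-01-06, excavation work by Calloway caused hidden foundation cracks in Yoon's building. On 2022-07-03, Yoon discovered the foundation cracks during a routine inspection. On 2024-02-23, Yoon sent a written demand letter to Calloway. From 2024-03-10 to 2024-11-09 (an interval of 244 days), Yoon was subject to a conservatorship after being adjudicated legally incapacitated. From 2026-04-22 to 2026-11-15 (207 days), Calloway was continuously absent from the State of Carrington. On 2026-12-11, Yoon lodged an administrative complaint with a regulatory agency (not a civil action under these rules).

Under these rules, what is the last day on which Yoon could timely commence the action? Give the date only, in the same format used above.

Taking the later of the act (2021-01-06) and discovery (2022-07-03), the claim accrued on 2022-07-03.
The untolled deadline — 5 years after 2022-07-03 — is 2027-07-03.
Because the plaintiff's legal incapacity ran from 2024-03-10 to 2024-11-09, the deadline is extended by 244 days to 2028-03-03.
Although the defendant's absence ran from 2026-04-22 to 2026-11-15, the stated rules do not make that a tolling event, so it is disregarded.
Nothing else in the chronology tolls or restarts the period.

2028-03-03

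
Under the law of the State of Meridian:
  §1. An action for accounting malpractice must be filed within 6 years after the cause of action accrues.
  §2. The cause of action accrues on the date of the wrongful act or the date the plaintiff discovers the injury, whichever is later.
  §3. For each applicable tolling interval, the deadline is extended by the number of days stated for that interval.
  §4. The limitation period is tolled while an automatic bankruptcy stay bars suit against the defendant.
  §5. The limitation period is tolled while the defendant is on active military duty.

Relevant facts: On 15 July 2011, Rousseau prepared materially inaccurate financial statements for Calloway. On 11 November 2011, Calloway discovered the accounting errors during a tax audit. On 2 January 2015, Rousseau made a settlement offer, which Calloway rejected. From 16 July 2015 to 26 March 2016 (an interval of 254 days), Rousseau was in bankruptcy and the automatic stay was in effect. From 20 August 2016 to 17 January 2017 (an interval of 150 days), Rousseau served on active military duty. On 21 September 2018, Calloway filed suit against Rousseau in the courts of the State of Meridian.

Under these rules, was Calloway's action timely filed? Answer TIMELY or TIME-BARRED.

Taking the later of the act (15 July 2011) and discovery (11 November 2011), the claim accrued on 11 November 2011.
6 years from 11 November 2011 is 11 November 2017.
Because the automatic bankruptcy stay ran from 16 July 2015 to 26 March 2016, the deadline is extended by 254 days to 23 July 2018.
Because the defendant's active military service ran from 20 August 2016 to 17 January 2017, the deadline is extended by 150 days to 20 December 2018.
None of the other events listed affects the running of the period under the stated rules.
Filing on 21 September 2018 beat the 20 December 2018 deadline — the action is timely.

TIMELY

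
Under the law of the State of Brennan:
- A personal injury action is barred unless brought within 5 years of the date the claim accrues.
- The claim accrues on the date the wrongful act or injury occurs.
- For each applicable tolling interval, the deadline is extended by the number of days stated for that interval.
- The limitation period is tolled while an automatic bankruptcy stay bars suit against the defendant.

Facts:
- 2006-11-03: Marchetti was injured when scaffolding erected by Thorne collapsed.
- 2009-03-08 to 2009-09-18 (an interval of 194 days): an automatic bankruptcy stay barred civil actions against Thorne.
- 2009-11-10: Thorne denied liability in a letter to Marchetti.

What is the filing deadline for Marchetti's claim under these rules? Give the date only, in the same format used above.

The claim accrued on 2006-11-03, when the wrongful act occurred.
Adding the 5 years base period to 2006-11-03 gives a deadline of 2011-11-03, before any tolling.
The automatic bankruptcy stay from 2009-03-08 to 2009-09-18 tolled the period for 194 days, extending the deadline to 2012-05-15.
None of the other events listed affects the running of the period under the stated rules.

2012-05-15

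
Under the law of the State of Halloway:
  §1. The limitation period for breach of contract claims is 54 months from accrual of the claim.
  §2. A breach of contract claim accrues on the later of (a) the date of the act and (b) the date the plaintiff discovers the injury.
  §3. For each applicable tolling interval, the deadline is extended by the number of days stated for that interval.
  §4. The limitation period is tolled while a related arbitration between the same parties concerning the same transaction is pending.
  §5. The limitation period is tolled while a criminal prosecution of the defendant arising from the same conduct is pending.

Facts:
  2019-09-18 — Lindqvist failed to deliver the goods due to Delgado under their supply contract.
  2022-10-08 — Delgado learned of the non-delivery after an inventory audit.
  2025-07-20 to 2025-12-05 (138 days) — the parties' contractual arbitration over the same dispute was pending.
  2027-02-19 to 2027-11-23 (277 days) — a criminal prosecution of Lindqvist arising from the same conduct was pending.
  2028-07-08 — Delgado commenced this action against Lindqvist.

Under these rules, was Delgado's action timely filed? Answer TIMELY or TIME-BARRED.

TIME-BARRED

The claim accrued on 2022-10-08 — the later of the 2019-09-18 act and the 2022-10-08 discovery.
Adding the 54 months base period to 2022-10-08 gives a deadline of 2027-04-08, before any tolling.
The pending related arbitration from 2025-07-20 to 2025-12-05 tolled the period for 138 days, extending the deadline to 2027-08-24.
The pending criminal prosecution from 2027-02-19 to 2027-11-23 tolled the period for 277 days, extending the deadline to 2028-05-27.
The 2028-07-08 filing falls after the 2028-05-27 deadline; the claim is time-barred.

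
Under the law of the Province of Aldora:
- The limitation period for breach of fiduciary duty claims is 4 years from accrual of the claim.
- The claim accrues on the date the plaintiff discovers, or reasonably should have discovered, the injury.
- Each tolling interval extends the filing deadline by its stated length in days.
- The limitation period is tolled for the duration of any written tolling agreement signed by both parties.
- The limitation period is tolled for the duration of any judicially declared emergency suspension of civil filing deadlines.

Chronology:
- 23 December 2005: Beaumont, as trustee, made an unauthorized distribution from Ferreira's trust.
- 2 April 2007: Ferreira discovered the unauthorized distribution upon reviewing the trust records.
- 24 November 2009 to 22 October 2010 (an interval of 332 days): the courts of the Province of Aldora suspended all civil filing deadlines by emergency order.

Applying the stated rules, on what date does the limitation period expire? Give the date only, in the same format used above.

28 February 2012

Under the discovery rule, the claim accrued on 2 April 2007, when Ferreira discovered the injury — not on the 23 December 2005 date of the underlying act.
4 years from 2 April 2007 is 2 April 2011.
Because the emergency suspension of filing deadlines ran from 24 November 2009 to 22 October 2010, the deadline is extended by 332 days to 28 February 2012.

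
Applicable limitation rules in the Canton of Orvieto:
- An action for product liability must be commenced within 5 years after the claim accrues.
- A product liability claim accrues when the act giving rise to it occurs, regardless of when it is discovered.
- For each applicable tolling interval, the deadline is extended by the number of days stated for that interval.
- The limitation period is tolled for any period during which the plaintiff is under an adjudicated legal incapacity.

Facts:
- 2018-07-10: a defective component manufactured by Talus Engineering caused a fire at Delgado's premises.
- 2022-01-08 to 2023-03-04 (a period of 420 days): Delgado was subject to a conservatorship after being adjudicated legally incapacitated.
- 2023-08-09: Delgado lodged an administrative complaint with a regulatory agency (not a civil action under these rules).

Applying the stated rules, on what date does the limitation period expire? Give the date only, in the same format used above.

The claim accrued on 2018-07-10, the date of the act.
5 years from 2018-07-10 is 2023-07-10.
Because the plaintiff's legal incapacity ran from 2022-01-08 to 2023-03-04, the deadline is extended by 420 days to 2024-09-02.
Nothing else in the chronology tolls or restarts the period.

2024-09-02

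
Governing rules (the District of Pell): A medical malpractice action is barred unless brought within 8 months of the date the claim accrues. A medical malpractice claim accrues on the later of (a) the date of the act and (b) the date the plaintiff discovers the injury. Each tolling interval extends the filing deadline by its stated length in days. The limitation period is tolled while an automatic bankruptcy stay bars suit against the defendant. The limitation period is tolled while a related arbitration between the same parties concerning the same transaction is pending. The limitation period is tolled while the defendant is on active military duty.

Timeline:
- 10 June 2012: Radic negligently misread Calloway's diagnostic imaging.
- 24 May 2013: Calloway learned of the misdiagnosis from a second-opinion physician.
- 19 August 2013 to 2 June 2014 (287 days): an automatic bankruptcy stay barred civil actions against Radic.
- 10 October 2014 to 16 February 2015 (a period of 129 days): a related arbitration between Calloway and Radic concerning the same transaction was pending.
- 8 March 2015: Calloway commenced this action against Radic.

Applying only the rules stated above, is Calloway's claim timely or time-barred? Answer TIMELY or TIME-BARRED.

Because discovery on 24 May 2013 post-dates the 10 June 2012 act, accrual under the later-of rule falls on 24 May 2013.
Adding the 8 months base period to 24 May 2013 gives a deadline of 24 January 2014, before any tolling.
The automatic bankruptcy stay from 19 August 2013 to 2 June 2014 tolled the period for 287 days, extending the deadline to 7 November 2014.
The pending related arbitration from 10 October 2014 to 16 February 2015 tolled the period for 129 days, extending the deadline to 16 March 2015.
Calloway filed on 8 March 2015, before the 16 March 2015 deadline, so the action is timely.

TIMELY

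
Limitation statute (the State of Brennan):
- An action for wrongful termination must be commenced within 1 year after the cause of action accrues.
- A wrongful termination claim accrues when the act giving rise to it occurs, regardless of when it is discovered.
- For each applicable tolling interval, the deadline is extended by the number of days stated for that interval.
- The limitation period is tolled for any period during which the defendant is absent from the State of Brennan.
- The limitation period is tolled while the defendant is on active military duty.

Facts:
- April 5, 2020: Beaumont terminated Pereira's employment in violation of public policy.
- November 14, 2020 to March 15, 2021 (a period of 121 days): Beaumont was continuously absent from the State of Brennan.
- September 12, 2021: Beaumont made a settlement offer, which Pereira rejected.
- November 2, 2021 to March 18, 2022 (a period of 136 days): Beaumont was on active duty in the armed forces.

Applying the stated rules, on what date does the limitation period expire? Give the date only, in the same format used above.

August 4, 2021

The cause of action accrued on April 5, 2020, the date of the act.
1 year from April 5, 2020 is April 5, 2021.
Because the defendant's absence from the jurisdiction ran from November 14, 2020 to March 15, 2021, the deadline is extended by 121 days to August 4, 2021.
The defendant's active military service starting November 2, 2021 came too late — the period had run on August 4, 2021 — and so does not extend the deadline.
The other events in the timeline have no effect on the limitation period under the stated rules.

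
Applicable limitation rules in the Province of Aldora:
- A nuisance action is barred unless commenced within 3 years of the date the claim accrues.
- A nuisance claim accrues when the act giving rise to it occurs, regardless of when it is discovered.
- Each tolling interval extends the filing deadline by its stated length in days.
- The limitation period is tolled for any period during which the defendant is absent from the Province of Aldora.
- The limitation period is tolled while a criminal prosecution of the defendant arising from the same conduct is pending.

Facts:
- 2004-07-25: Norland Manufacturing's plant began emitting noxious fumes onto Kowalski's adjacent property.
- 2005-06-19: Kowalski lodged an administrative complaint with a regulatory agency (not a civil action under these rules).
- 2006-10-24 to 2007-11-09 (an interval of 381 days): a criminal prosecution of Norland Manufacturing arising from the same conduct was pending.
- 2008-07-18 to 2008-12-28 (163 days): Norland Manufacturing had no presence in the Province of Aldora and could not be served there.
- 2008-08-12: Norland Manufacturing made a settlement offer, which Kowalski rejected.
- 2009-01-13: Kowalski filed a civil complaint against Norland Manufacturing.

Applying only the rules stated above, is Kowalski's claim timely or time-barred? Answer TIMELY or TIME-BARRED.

TIMELY

The limitation period began to run on 2004-07-25.
3 years from 2004-07-25 is 2007-07-25.
The pending criminal prosecution from 2006-10-24 to 2007-11-09 tolled the period for 381 days, extending the deadline to 2008-08-09.
The defendant's absence from the jurisdiction from 2008-07-18 to 2008-12-28 tolled the period for 163 days, extending the deadline to 2009-01-19.
The other events in the timeline have no effect on the limitation period under the stated rules.
The 2009-01-13 filing precedes the 2009-01-19 deadline; the claim is timely.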